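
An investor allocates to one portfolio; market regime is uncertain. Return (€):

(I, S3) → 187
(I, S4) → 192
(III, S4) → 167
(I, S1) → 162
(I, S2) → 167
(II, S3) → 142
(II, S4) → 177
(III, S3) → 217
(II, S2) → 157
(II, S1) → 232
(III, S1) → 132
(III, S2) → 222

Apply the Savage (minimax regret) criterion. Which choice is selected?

I

Column bests: S1=232, S2=222, S3=217, S4=192.
I regrets: 70, 55, 30, 0 → max 70
II regrets: 0, 65, 75, 15 → max 75
III regrets: 100, 0, 0, 25 → max 100
Smallest max regret = 70 → I.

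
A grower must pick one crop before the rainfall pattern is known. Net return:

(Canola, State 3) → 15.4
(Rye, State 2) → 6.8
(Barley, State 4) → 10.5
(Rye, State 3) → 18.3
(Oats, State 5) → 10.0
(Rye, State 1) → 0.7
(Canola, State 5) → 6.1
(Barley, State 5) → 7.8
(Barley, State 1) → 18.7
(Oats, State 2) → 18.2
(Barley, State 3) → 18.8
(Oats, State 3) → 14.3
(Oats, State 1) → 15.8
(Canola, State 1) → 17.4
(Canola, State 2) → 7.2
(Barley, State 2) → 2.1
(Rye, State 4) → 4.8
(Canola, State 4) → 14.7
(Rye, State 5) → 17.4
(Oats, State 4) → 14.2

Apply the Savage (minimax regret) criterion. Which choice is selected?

Column bests: State 1=18.7, State 2=18.2, State 3=18.8, State 4=14.7, State 5=17.4.
Oats regrets: 2.9, 0.0, 4.5, 0.5, 7.4 → max 7.4
Rye regrets: 18.0, 11.4, 0.5, 9.9, 0.0 → max 18.0
Barley regrets: 0.0, 16.1, 0.0, 4.2, 9.6 → max 16.1
Canola regrets: 1.3, 11.0, 3.4, 0.0, 11.3 → max 11.3
Smallest max regret = 7.4 → Oats.

Oats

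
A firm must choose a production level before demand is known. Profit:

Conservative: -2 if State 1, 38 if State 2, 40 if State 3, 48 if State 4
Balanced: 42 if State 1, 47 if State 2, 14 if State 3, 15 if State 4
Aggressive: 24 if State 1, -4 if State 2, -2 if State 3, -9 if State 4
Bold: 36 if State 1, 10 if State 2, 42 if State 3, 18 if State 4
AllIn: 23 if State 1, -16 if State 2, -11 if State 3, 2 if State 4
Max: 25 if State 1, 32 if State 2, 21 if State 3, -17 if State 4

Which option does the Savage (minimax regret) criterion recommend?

Column bests: State 1=42, State 2=47, State 3=42, State 4=48.
Conservative regrets: 44, 9, 2, 0 → max 44
Balanced regrets: 0, 0, 28, 33 → max 33
Aggressive regrets: 18, 51, 44, 57 → max 57
Bold regrets: 6, 37, 0, 30 → max 37
AllIn regrets: 19, 63, 53, 46 → max 63
Max regrets: 17, 15, 21, 65 → max 65
Smallest max regret = 33 → Balanced.

Balanced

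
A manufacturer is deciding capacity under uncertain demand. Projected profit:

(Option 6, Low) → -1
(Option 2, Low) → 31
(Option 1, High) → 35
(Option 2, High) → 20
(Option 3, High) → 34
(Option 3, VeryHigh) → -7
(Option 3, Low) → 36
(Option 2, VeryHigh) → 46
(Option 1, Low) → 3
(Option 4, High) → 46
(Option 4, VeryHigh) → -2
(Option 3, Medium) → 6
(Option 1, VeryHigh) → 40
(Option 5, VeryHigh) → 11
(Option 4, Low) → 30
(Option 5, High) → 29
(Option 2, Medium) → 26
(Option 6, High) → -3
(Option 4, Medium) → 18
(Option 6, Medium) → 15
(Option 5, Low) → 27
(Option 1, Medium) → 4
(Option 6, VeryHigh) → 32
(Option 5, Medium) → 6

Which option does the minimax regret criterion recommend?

Column bests: Low=36, Medium=26, High=46, VeryHigh=46.
Option 1 regrets: 33, 22, 11, 6 → max 33
Option 2 regrets: 5, 0, 26, 0 → max 26
Option 3 regrets: 0, 20, 12, 53 → max 53
Option 4 regrets: 6, 8, 0, 48 → max 48
Option 5 regrets: 9, 20, 17, 35 → max 35
Option 6 regrets: 37, 11, 49, 14 → max 49
Smallest max regret = 26 → Option 2.

Option 2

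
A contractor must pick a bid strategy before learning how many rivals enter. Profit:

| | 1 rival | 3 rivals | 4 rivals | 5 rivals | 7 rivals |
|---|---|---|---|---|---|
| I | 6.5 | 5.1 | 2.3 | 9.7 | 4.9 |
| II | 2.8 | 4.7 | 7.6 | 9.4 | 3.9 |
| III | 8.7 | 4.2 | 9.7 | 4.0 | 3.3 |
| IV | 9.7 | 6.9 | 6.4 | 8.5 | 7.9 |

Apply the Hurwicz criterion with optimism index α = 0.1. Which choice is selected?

I: 0.1·9.7 + 0.9·2.3 = 3.04
II: 0.1·9.4 + 0.9·2.8 = 3.46
III: 0.1·9.7 + 0.9·3.3 = 3.94
IV: 0.1·9.7 + 0.9·6.4 = 6.73
Highest Hurwicz score = 6.73 → IV.

IV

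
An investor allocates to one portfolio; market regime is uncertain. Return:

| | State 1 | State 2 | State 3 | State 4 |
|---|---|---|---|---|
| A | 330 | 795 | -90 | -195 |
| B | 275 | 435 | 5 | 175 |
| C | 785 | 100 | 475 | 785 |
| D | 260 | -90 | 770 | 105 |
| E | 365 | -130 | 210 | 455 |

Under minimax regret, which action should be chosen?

Column bests: State 1=785, State 2=795, State 3=770, State 4=785.
A regrets: 455, 0, 860, 980 → max 980
B regrets: 510, 360, 765, 610 → max 765
C regrets: 0, 695, 295, 0 → max 695
D regrets: 525, 885, 0, 680 → max 885
E regrets: 420, 925, 560, 330 → max 925
Smallest max regret = 695 → C.

C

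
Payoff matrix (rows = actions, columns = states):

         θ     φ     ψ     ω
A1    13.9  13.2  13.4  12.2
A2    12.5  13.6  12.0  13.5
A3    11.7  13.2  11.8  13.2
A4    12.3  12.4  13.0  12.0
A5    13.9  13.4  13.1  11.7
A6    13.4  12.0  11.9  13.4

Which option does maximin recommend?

A1

Row minima: A1=12.2, A2=12.0, A3=11.7, A4=12.0, A5=11.7, A6=11.9
Best worst-case = 12.2 → A1.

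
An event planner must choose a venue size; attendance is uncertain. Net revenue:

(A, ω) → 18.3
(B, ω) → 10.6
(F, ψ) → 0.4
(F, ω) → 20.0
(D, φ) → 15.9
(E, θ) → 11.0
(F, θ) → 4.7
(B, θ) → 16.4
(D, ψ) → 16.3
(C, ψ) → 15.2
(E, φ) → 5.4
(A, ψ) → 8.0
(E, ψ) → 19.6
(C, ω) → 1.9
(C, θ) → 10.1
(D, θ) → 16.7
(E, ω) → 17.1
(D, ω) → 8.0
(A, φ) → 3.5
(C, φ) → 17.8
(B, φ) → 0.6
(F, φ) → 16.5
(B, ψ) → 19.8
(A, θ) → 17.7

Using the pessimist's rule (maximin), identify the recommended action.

D

Row minima: A=3.5, B=0.6, C=1.9, D=8.0, E=5.4, F=0.4
Best worst-case = 8.0 → D.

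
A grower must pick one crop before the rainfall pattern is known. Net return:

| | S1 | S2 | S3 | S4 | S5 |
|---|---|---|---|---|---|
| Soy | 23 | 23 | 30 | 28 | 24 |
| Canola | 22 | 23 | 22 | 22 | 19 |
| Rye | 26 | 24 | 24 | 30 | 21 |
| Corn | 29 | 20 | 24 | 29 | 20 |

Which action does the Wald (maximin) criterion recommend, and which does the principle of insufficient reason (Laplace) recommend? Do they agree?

maximin → Soy; laplace → Soy (agree)

Row minima: Soy=23, Canola=19, Rye=21, Corn=20
Best worst-case = 23 → Soy.
Row averages: Soy=25.6, Canola=21.6, Rye=25, Corn=24.4
Highest average = 25.6 → Soy.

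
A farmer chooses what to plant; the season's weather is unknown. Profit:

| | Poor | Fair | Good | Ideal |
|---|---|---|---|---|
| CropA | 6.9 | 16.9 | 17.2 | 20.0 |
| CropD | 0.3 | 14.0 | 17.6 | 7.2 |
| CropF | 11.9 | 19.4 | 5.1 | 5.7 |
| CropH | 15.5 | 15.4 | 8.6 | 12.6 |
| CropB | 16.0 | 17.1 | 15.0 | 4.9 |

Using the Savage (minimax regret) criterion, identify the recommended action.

CropH

Column bests: Poor=16.0, Fair=19.4, Good=17.6, Ideal=20.0.
CropA regrets: 9.1, 2.5, 0.4, 0.0 → max 9.1
CropD regrets: 15.7, 5.4, 0.0, 12.8 → max 15.7
CropF regrets: 4.1, 0.0, 12.5, 14.3 → max 14.3
CropH regrets: 0.5, 4.0, 9.0, 7.4 → max 9.0
CropB regrets: 0.0, 2.3, 2.6, 15.1 → max 15.1
Smallest max regret = 9.0 → CropH.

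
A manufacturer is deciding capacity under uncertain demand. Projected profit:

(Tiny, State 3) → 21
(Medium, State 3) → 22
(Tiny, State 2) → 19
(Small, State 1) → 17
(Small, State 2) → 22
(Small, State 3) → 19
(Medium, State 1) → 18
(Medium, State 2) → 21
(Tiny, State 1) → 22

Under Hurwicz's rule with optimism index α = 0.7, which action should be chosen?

Tiny: 0.7·22 + 0.3·19 = 21.1
Small: 0.7·22 + 0.3·17 = 20.5
Medium: 0.7·22 + 0.3·18 = 20.8
Highest Hurwicz score = 21.1 → Tiny.

Tiny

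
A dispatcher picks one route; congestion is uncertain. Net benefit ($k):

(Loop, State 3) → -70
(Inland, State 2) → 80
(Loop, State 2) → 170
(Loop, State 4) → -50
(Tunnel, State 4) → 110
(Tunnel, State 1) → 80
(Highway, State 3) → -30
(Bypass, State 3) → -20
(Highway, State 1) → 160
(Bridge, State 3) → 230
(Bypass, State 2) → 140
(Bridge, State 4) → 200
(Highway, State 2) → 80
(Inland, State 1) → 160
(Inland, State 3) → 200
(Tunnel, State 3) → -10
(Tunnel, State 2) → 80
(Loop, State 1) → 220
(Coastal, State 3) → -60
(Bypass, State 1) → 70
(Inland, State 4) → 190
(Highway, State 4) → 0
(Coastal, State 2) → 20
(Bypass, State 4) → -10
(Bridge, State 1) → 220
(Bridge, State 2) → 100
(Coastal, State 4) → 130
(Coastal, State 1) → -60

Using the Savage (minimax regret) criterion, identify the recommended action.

Bridge

Column bests: State 1=220, State 2=170, State 3=230, State 4=200.
Loop regrets: 0, 0, 300, 250 → max 300
Inland regrets: 60, 90, 30, 10 → max 90
Coastal regrets: 280, 150, 290, 70 → max 290
Bridge regrets: 0, 70, 0, 0 → max 70
Bypass regrets: 150, 30, 250, 210 → max 250
Highway regrets: 60, 90, 260, 200 → max 260
Tunnel regrets: 140, 90, 240, 90 → max 240
Smallest max regret = 70 → Bridge.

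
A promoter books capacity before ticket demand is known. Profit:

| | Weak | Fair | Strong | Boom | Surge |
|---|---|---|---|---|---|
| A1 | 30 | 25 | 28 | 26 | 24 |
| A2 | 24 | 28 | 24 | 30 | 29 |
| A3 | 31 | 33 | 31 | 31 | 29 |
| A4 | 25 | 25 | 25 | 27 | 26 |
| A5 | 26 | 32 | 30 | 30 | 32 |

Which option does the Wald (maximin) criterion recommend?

Row minima: A1=24, A2=24, A3=29, A4=25, A5=26
Best worst-case = 29 → A3.

A3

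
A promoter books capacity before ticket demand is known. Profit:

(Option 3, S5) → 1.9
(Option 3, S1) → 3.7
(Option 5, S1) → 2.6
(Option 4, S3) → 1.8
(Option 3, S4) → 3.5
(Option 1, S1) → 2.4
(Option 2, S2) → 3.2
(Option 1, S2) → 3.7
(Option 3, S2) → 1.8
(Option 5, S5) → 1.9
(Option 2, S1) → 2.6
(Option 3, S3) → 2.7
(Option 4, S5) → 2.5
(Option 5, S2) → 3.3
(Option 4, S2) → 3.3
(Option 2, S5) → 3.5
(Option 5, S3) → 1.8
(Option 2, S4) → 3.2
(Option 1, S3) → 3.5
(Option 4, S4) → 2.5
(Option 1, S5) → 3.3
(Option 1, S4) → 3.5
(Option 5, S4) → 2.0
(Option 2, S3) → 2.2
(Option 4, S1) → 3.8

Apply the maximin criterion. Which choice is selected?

Row minima: Option 1=2.4, Option 2=2.2, Option 3=1.8, Option 4=1.8, Option 5=1.8
Best worst-case = 2.4 → Option 1.

Option 1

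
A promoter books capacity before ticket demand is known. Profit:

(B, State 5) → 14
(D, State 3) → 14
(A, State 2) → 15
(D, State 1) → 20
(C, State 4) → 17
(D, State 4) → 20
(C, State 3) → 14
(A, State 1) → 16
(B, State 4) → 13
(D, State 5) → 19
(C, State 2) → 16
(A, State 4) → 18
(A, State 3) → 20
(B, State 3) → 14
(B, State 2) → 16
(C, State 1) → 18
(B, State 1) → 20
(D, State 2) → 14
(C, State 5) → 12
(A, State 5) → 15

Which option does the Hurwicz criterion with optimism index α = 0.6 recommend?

A

A: 0.6·20 + 0.4·15 = 18
B: 0.6·20 + 0.4·13 = 17.2
C: 0.6·18 + 0.4·12 = 15.6
D: 0.6·20 + 0.4·14 = 17.6
Highest Hurwicz score = 18 → A.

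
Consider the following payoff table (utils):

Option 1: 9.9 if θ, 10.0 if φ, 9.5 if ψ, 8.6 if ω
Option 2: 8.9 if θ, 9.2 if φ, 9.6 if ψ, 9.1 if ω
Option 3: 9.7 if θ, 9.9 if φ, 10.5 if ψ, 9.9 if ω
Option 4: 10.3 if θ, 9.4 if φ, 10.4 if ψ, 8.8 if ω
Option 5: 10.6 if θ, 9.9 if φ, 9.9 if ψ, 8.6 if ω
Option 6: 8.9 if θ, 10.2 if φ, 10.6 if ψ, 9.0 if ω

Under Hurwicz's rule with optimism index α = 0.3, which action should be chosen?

Option 1: 0.3·10.0 + 0.7·8.6 = 9.02
Option 2: 0.3·9.6 + 0.7·8.9 = 9.11
Option 3: 0.3·10.5 + 0.7·9.7 = 9.94
Option 4: 0.3·10.4 + 0.7·8.8 = 9.28
Option 5: 0.3·10.6 + 0.7·8.6 = 9.2
Option 6: 0.3·10.6 + 0.7·8.9 = 9.41
Highest Hurwicz score = 9.94 → Option 3.

Option 3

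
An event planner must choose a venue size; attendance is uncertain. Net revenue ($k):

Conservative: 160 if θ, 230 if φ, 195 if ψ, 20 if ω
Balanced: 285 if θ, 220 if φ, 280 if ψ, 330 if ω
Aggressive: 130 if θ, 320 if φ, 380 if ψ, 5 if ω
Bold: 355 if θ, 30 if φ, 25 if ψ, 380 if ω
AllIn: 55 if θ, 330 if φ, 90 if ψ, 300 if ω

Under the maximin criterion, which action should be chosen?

Balanced

Row minima: Conservative=20, Balanced=220, Aggressive=5, Bold=25, AllIn=55
Best worst-case = 220 → Balanced.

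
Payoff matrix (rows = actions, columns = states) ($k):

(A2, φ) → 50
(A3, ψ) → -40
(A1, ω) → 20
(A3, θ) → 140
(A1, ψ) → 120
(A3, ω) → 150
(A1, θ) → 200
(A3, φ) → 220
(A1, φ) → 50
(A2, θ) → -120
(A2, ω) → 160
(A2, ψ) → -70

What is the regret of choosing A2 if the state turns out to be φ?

Best payoff under φ is 220.
Regret = 220 − 50 = 170.

170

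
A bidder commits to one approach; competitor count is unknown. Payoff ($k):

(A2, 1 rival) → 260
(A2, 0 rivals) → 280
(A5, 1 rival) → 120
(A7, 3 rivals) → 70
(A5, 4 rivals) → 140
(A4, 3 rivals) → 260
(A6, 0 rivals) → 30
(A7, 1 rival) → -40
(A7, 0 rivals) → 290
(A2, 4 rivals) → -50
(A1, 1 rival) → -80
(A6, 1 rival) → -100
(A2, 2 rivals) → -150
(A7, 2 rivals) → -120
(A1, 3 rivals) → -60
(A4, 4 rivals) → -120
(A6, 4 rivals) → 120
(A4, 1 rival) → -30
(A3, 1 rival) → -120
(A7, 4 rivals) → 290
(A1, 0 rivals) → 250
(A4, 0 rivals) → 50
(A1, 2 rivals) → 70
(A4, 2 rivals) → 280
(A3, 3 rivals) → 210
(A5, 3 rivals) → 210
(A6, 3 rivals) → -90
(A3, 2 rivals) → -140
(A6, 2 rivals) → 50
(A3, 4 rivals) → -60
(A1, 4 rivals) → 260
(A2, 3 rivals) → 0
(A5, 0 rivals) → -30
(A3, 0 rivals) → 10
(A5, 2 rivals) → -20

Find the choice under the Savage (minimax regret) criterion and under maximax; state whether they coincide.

minimax regret → A5; maximax → A7 (disagree)

Column bests: 0 rivals=290, 1 rival=260, 2 rivals=280, 3 rivals=260, 4 rivals=290.
A1 regrets: 40, 340, 210, 320, 30 → max 340
A2 regrets: 10, 0, 430, 260, 340 → max 430
A3 regrets: 280, 380, 420, 50, 350 → max 420
A4 regrets: 240, 290, 0, 0, 410 → max 410
A5 regrets: 320, 140, 300, 50, 150 → max 320
A6 regrets: 260, 360, 230, 350, 170 → max 360
A7 regrets: 0, 300, 400, 190, 0 → max 400
Smallest max regret = 320 → A5.
Row maxima: A1=260, A2=280, A3=210, A4=280, A5=210, A6=120, A7=290
Best best-case = 290 → A7.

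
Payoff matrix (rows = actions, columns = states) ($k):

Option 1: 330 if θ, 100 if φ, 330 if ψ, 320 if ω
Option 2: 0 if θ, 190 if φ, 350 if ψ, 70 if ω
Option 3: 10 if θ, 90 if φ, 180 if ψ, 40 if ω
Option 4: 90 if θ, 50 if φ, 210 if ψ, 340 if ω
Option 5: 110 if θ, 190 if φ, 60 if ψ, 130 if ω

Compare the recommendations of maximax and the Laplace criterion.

Row maxima: Option 1=330, Option 2=350, Option 3=180, Option 4=340, Option 5=190
Best best-case = 350 → Option 2.
Row averages: Option 1=270, Option 2=152.5, Option 3=80, Option 4=172.5, Option 5=122.5
Highest average = 270 → Option 1.

maximax → Option 2; laplace → Option 1 (disagree)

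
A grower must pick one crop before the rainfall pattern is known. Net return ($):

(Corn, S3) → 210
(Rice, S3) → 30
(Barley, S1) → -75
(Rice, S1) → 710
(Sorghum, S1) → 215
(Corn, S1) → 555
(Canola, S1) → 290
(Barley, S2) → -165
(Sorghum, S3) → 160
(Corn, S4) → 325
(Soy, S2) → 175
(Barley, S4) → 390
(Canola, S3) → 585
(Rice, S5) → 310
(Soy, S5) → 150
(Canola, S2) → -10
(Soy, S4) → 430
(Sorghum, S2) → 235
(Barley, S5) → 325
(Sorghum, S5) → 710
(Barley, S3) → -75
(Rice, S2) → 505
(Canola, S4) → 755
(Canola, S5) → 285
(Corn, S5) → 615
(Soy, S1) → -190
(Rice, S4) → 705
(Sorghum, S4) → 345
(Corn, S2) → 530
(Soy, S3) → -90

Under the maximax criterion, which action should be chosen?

Canola

Row maxima: Canola=755, Soy=430, Rice=710, Corn=615, Sorghum=710, Barley=390
Best best-case = 755 → Canola.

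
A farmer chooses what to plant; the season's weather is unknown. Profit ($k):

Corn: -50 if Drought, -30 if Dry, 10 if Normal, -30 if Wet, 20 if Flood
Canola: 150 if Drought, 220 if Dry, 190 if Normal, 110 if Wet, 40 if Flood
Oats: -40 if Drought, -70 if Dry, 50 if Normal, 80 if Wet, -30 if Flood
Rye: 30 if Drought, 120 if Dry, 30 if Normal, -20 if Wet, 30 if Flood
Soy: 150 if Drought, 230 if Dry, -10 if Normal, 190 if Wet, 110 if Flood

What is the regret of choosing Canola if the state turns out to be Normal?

0

Best payoff under Normal is 190.
Regret = 190 − 190 = 0.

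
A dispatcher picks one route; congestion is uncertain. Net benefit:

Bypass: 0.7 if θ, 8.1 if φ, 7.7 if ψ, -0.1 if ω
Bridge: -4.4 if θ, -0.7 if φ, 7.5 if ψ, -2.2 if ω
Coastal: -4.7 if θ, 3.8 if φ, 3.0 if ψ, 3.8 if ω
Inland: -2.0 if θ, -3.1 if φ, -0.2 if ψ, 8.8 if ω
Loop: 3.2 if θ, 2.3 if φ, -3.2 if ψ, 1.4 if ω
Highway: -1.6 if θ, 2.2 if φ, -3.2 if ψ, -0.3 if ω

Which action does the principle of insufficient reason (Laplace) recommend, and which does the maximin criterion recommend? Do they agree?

Row averages: Bypass=4.1, Bridge=0.05, Coastal=1.475, Inland=0.875, Loop=0.925, Highway=-0.725
Highest average = 4.1 → Bypass.
Row minima: Bypass=-0.1, Bridge=-4.4, Coastal=-4.7, Inland=-3.1, Loop=-3.2, Highway=-3.2
Best worst-case = -0.1 → Bypass.

laplace → Bypass; maximin → Bypass (agree)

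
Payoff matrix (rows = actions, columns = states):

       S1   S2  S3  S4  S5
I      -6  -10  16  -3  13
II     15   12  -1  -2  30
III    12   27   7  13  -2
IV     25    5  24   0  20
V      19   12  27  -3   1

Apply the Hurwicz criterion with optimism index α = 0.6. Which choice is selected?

I: 0.6·16 + 0.4·(-10) = 5.6
II: 0.6·30 + 0.4·(-2) = 17.2
III: 0.6·27 + 0.4·(-2) = 15.4
IV: 0.6·25 + 0.4·0 = 15
V: 0.6·27 + 0.4·(-3) = 15
Highest Hurwicz score = 17.2 → II.

II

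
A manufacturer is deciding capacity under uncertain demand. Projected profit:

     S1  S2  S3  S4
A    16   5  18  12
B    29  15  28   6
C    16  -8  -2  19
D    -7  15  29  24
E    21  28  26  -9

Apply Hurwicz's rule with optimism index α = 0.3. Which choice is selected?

B

A: 0.3·18 + 0.7·5 = 8.9
B: 0.3·29 + 0.7·6 = 12.9
C: 0.3·19 + 0.7·(-8) = 0.1
D: 0.3·29 + 0.7·(-7) = 3.8
E: 0.3·28 + 0.7·(-9) = 2.1
Highest Hurwicz score = 12.9 → B.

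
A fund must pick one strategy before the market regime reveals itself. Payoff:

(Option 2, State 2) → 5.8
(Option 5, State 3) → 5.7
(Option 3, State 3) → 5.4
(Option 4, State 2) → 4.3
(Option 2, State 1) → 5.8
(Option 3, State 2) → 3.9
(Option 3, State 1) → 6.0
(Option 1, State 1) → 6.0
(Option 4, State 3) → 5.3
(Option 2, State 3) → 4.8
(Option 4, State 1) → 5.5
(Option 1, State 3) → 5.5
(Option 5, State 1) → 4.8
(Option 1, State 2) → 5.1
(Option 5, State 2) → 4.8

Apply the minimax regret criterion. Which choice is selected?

Column bests: State 1=6.0, State 2=5.8, State 3=5.7.
Option 1 regrets: 0.0, 0.7, 0.2 → max 0.7
Option 2 regrets: 0.2, 0.0, 0.9 → max 0.9
Option 3 regrets: 0.0, 1.9, 0.3 → max 1.9
Option 4 regrets: 0.5, 1.5, 0.4 → max 1.5
Option 5 regrets: 1.2, 1.0, 0.0 → max 1.2
Smallest max regret = 0.7 → Option 1.

Option 1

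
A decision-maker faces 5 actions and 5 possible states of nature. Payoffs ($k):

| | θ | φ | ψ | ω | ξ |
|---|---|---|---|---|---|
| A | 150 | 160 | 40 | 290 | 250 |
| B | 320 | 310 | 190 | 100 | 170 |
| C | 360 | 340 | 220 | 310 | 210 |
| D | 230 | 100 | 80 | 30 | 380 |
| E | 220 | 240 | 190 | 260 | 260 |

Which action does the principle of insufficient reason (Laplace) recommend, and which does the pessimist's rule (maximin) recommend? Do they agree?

laplace → C; maximin → C (agree)

Row averages: A=178, B=218, C=288, D=164, E=234
Highest average = 288 → C.
Row minima: A=40, B=100, C=210, D=30, E=190
Best worst-case = 210 → C.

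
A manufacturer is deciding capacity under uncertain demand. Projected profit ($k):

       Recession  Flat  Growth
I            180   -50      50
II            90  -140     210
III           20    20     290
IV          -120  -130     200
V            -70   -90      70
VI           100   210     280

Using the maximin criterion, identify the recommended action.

Row minima: I=-50, II=-140, III=20, IV=-130, V=-90, VI=100
Best worst-case = 100 → VI.

VI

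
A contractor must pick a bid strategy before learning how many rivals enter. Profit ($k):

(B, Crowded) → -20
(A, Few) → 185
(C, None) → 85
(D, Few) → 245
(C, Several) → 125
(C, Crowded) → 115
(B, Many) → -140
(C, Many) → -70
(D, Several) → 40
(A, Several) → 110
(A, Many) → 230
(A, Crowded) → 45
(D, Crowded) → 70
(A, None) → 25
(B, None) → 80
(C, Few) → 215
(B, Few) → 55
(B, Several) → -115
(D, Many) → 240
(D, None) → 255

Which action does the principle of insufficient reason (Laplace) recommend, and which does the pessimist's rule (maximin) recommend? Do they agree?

laplace → D; maximin → D (agree)

Row averages: A=119, B=-28, C=94, D=170
Highest average = 170 → D.
Row minima: A=25, B=-140, C=-70, D=40
Best worst-case = 40 → D.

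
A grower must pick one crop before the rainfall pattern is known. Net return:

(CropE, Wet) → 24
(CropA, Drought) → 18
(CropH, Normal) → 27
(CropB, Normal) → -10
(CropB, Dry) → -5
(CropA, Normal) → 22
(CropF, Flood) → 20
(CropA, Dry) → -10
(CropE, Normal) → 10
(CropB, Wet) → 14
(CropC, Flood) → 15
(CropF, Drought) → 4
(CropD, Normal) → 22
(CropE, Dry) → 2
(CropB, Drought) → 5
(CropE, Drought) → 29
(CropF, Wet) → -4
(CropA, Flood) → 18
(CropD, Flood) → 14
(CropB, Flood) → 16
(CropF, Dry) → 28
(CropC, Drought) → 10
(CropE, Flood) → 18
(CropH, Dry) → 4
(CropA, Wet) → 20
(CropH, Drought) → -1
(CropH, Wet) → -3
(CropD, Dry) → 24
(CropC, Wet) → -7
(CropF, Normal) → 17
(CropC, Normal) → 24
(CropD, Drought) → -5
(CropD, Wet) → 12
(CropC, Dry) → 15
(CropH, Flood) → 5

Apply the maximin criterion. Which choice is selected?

Row minima: CropF=-4, CropC=-7, CropE=2, CropD=-5, CropA=-10, CropH=-3, CropB=-10
Best worst-case = 2 → CropE.

CropE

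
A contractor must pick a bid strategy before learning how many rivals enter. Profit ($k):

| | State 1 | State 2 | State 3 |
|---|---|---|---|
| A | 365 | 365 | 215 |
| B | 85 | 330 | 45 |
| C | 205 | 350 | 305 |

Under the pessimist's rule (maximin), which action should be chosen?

Row minima: A=215, B=45, C=205
Best worst-case = 215 → A.

A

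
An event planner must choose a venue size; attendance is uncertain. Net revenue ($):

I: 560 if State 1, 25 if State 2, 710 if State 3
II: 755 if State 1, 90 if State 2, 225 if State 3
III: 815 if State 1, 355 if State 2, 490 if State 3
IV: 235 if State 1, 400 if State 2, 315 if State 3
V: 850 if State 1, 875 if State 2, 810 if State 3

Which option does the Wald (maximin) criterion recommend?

Row minima: I=25, II=90, III=355, IV=235, V=810
Best worst-case = 810 → V.

V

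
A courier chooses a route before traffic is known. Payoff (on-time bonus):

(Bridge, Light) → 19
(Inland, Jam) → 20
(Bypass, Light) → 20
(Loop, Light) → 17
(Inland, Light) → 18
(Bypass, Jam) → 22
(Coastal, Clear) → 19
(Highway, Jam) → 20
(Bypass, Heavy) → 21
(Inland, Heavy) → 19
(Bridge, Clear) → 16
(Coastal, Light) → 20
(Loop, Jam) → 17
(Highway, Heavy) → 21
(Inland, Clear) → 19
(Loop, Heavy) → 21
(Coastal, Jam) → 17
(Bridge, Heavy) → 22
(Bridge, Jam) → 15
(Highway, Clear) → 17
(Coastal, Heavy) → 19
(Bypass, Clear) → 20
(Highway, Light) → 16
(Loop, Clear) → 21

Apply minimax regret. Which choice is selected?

Column bests: Clear=21, Light=20, Heavy=22, Jam=22.
Highway regrets: 4, 4, 1, 2 → max 4
Coastal regrets: 2, 0, 3, 5 → max 5
Loop regrets: 0, 3, 1, 5 → max 5
Bypass regrets: 1, 0, 1, 0 → max 1
Inland regrets: 2, 2, 3, 2 → max 3
Bridge regrets: 5, 1, 0, 7 → max 7
Smallest max regret = 1 → Bypass.

Bypass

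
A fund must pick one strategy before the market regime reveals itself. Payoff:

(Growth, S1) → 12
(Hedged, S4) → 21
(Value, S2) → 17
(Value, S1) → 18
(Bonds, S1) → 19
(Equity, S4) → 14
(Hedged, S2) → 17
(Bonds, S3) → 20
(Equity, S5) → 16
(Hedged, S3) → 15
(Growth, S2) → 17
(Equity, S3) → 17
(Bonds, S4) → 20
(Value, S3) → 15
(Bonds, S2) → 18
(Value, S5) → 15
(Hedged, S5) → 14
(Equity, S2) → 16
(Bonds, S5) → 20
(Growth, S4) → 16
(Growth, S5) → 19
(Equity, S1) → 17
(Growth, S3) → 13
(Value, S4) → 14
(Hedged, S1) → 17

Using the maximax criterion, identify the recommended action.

Row maxima: Value=18, Equity=17, Growth=19, Bonds=20, Hedged=21
Best best-case = 21 → Hedged.

Hedged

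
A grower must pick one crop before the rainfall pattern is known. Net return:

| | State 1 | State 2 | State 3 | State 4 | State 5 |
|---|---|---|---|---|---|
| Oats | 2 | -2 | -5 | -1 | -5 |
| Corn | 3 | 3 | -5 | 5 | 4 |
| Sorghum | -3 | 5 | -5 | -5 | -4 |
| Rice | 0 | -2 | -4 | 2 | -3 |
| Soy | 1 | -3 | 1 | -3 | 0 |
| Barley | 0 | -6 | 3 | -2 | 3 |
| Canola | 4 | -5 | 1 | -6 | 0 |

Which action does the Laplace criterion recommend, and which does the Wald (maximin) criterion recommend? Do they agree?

laplace → Corn; maximin → Soy (disagree)

Row averages: Oats=-2.2, Corn=2, Sorghum=-2.4, Rice=-1.4, Soy=-0.8, Barley=-0.4, Canola=-1.2
Highest average = 2 → Corn.
Row minima: Oats=-5, Corn=-5, Sorghum=-5, Rice=-4, Soy=-3, Barley=-6, Canola=-6
Best worst-case = -3 → Soy.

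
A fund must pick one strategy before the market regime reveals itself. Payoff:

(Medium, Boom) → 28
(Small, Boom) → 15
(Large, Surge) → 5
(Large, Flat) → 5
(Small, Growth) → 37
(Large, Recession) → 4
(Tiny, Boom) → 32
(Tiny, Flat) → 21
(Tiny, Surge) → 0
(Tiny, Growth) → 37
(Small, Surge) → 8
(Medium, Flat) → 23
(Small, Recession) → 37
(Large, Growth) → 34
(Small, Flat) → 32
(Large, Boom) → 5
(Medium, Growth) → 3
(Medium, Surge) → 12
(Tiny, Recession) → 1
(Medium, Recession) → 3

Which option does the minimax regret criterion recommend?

Column bests: Recession=37, Flat=32, Growth=37, Boom=32, Surge=12.
Tiny regrets: 36, 11, 0, 0, 12 → max 36
Small regrets: 0, 0, 0, 17, 4 → max 17
Medium regrets: 34, 9, 34, 4, 0 → max 34
Large regrets: 33, 27, 3, 27, 7 → max 33
Smallest max regret = 17 → Small.

Small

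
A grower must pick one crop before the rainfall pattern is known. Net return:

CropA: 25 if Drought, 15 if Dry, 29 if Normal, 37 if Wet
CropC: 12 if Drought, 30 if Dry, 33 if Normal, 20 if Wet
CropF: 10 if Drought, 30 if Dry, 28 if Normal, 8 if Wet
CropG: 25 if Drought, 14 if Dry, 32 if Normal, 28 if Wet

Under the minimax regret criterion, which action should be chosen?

Column bests: Drought=25, Dry=30, Normal=33, Wet=37.
CropA regrets: 0, 15, 4, 0 → max 15
CropC regrets: 13, 0, 0, 17 → max 17
CropF regrets: 15, 0, 5, 29 → max 29
CropG regrets: 0, 16, 1, 9 → max 16
Smallest max regret = 15 → CropA.

CropA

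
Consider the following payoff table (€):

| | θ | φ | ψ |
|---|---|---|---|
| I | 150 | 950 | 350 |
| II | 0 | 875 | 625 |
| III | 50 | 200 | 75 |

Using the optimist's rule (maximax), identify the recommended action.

I

Row maxima: I=950, II=875, III=200
Best best-case = 950 → I.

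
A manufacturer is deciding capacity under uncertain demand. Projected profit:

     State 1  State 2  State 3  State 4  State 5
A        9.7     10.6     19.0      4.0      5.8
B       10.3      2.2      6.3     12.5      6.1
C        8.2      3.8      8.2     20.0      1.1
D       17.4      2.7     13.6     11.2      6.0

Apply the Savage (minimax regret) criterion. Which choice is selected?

D

Column bests: State 1=17.4, State 2=10.6, State 3=19.0, State 4=20.0, State 5=6.1.
A regrets: 7.7, 0.0, 0.0, 16.0, 0.3 → max 16.0
B regrets: 7.1, 8.4, 12.7, 7.5, 0.0 → max 12.7
C regrets: 9.2, 6.8, 10.8, 0.0, 5.0 → max 10.8
D regrets: 0.0, 7.9, 5.4, 8.8, 0.1 → max 8.8
Smallest max regret = 8.8 → D.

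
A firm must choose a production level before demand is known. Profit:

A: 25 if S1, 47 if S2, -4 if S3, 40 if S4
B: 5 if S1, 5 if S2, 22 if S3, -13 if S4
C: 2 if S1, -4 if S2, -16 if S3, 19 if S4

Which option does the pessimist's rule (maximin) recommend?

A

Row minima: A=-4, B=-13, C=-16
Best worst-case = -4 → A.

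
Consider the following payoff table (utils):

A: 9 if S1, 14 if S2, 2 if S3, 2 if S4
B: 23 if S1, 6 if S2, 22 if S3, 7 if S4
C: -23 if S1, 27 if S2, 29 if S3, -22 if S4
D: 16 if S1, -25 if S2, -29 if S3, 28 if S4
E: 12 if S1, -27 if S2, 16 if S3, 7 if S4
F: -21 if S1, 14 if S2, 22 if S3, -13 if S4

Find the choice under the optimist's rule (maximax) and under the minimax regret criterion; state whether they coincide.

maximax → C; minimax regret → B (disagree)

Row maxima: A=14, B=23, C=29, D=28, E=16, F=22
Best best-case = 29 → C.
Column bests: S1=23, S2=27, S3=29, S4=28.
A regrets: 14, 13, 27, 26 → max 27
B regrets: 0, 21, 7, 21 → max 21
C regrets: 46, 0, 0, 50 → max 50
D regrets: 7, 52, 58, 0 → max 58
E regrets: 11, 54, 13, 21 → max 54
F regrets: 44, 13, 7, 41 → max 44
Smallest max regret = 21 → B.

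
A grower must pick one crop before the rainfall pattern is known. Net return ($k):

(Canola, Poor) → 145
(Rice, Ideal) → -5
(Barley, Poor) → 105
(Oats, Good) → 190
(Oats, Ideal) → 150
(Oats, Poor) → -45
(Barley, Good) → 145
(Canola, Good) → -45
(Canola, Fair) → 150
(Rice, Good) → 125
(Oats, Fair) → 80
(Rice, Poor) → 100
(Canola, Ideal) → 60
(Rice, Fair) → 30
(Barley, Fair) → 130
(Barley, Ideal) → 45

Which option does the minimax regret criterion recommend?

Barley

Column bests: Poor=145, Fair=150, Good=190, Ideal=150.
Rice regrets: 45, 120, 65, 155 → max 155
Barley regrets: 40, 20, 45, 105 → max 105
Canola regrets: 0, 0, 235, 90 → max 235
Oats regrets: 190, 70, 0, 0 → max 190
Smallest max regret = 105 → Barley.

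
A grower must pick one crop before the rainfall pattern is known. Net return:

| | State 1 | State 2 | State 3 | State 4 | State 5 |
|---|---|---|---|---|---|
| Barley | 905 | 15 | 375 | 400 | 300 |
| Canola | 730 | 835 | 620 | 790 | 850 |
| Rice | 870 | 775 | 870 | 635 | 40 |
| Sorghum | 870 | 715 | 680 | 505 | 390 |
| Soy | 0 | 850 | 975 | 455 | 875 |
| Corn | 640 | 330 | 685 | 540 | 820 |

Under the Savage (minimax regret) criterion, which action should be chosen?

Column bests: State 1=905, State 2=850, State 3=975, State 4=790, State 5=875.
Barley regrets: 0, 835, 600, 390, 575 → max 835
Canola regrets: 175, 15, 355, 0, 25 → max 355
Rice regrets: 35, 75, 105, 155, 835 → max 835
Sorghum regrets: 35, 135, 295, 285, 485 → max 485
Soy regrets: 905, 0, 0, 335, 0 → max 905
Corn regrets: 265, 520, 290, 250, 55 → max 520
Smallest max regret = 355 → Canola.

Canola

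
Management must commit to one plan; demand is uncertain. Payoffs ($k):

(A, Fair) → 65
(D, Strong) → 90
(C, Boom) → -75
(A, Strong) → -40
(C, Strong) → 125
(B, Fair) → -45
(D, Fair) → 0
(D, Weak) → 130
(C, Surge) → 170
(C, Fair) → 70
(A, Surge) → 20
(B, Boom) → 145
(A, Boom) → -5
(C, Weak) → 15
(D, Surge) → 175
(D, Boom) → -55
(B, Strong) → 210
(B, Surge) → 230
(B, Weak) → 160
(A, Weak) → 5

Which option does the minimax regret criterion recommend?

Column bests: Weak=160, Fair=70, Strong=210, Boom=145, Surge=230.
A regrets: 155, 5, 250, 150, 210 → max 250
B regrets: 0, 115, 0, 0, 0 → max 115
C regrets: 145, 0, 85, 220, 60 → max 220
D regrets: 30, 70, 120, 200, 55 → max 200
Smallest max regret = 115 → B.

B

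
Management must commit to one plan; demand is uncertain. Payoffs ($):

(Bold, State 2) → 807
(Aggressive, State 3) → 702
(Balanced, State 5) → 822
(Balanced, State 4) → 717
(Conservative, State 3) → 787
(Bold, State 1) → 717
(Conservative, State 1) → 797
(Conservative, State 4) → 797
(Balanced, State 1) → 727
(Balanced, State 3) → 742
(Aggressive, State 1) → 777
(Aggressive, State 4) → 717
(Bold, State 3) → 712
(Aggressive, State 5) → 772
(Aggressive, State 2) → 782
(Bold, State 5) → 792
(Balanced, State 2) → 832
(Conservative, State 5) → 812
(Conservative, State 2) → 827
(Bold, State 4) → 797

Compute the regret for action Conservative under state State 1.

0

Best payoff under State 1 is 797.
Regret = 797 − 797 = 0.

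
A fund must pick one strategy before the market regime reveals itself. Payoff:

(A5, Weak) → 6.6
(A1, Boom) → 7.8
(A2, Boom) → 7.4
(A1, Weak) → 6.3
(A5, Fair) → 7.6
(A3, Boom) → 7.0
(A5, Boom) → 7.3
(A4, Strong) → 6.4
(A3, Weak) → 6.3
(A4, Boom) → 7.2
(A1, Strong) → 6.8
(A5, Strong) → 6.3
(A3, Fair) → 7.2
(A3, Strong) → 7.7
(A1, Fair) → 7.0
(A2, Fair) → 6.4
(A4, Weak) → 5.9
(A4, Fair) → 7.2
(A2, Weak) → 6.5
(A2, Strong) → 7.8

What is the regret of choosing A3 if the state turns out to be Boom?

Best payoff under Boom is 7.8.
Regret = 7.8 − 7.0 = 0.8.

0.8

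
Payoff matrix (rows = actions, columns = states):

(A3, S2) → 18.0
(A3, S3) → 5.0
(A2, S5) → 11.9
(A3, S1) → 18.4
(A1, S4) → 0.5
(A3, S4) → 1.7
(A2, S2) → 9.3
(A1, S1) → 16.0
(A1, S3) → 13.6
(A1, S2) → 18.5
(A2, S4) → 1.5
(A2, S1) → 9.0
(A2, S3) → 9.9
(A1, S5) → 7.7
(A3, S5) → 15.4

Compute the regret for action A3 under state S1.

0.0

Best payoff under S1 is 18.4.
Regret = 18.4 − 18.4 = 0.0.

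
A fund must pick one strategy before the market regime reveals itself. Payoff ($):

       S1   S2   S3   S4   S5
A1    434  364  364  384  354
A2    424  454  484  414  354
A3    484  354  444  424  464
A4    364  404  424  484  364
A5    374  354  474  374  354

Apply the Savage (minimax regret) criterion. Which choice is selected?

A3

Column bests: S1=484, S2=454, S3=484, S4=484, S5=464.
A1 regrets: 50, 90, 120, 100, 110 → max 120
A2 regrets: 60, 0, 0, 70, 110 → max 110
A3 regrets: 0, 100, 40, 60, 0 → max 100
A4 regrets: 120, 50, 60, 0, 100 → max 120
A5 regrets: 110, 100, 10, 110, 110 → max 110
Smallest max regret = 100 → A3.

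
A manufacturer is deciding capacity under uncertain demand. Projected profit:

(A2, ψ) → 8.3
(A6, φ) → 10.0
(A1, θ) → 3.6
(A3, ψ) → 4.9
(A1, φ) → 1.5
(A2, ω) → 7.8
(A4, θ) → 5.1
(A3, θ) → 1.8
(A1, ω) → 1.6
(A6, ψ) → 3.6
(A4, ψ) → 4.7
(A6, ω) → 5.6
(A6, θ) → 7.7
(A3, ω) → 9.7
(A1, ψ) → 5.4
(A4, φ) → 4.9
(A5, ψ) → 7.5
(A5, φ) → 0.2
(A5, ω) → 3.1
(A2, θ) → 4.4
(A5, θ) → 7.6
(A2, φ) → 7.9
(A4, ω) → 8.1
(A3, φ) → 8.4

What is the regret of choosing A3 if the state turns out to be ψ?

Best payoff under ψ is 8.3.
Regret = 8.3 − 4.9 = 3.4.

3.4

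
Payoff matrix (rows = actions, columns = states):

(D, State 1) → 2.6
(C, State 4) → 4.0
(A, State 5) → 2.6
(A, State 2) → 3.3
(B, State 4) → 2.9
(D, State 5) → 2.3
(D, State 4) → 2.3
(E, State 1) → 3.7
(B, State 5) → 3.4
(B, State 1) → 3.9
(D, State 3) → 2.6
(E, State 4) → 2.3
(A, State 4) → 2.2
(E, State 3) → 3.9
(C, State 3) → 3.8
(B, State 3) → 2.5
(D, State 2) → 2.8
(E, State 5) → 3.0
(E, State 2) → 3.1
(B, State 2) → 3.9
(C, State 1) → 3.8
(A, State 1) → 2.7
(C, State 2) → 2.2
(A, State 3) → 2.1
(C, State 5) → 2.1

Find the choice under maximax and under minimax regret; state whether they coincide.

maximax → C; minimax regret → B (disagree)

Row maxima: A=3.3, B=3.9, C=4.0, D=2.8, E=3.9
Best best-case = 4.0 → C.
Column bests: State 1=3.9, State 2=3.9, State 3=3.9, State 4=4.0, State 5=3.4.
A regrets: 1.2, 0.6, 1.8, 1.8, 0.8 → max 1.8
B regrets: 0.0, 0.0, 1.4, 1.1, 0.0 → max 1.4
C regrets: 0.1, 1.7, 0.1, 0.0, 1.3 → max 1.7
D regrets: 1.3, 1.1, 1.3, 1.7, 1.1 → max 1.7
E regrets: 0.2, 0.8, 0.0, 1.7, 0.4 → max 1.7
Smallest max regret = 1.4 → B.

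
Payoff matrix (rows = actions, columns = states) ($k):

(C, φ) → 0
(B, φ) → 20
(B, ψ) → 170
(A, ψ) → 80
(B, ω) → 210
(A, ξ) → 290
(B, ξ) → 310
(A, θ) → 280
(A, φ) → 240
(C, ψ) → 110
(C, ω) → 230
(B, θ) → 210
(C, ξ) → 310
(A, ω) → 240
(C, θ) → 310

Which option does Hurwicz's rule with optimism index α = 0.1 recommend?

A: 0.1·290 + 0.9·80 = 101
B: 0.1·310 + 0.9·20 = 49
C: 0.1·310 + 0.9·0 = 31
Highest Hurwicz score = 101 → A.

A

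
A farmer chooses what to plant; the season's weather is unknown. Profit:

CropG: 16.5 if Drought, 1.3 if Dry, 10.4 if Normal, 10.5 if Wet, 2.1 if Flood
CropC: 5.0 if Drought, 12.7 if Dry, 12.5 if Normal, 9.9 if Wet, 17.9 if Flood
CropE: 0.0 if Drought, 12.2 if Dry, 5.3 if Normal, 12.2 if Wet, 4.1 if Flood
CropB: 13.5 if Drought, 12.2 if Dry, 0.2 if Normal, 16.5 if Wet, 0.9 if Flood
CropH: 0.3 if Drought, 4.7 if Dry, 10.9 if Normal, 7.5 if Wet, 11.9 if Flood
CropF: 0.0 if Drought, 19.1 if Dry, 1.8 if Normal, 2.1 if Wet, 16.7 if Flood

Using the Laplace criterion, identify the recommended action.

CropC

Row averages: CropG=8.16, CropC=11.6, CropE=6.76, CropB=8.66, CropH=7.06, CropF=7.94
Highest average = 11.6 → CropC.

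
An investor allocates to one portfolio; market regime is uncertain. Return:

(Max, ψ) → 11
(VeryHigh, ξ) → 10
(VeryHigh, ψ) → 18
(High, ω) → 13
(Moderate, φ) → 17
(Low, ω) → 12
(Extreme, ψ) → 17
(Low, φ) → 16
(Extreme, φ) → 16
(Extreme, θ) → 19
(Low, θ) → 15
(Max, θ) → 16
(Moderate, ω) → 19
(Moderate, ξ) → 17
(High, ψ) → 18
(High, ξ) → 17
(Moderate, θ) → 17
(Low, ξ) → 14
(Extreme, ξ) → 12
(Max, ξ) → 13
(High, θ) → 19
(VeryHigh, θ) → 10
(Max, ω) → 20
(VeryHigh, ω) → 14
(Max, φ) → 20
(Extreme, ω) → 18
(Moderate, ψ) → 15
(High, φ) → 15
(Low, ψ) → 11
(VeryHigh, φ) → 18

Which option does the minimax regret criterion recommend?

Column bests: θ=19, φ=20, ψ=18, ω=20, ξ=17.
Low regrets: 4, 4, 7, 8, 3 → max 8
Moderate regrets: 2, 3, 3, 1, 0 → max 3
High regrets: 0, 5, 0, 7, 0 → max 7
VeryHigh regrets: 9, 2, 0, 6, 7 → max 9
Extreme regrets: 0, 4, 1, 2, 5 → max 5
Max regrets: 3, 0, 7, 0, 4 → max 7
Smallest max regret = 3 → Moderate.

Moderate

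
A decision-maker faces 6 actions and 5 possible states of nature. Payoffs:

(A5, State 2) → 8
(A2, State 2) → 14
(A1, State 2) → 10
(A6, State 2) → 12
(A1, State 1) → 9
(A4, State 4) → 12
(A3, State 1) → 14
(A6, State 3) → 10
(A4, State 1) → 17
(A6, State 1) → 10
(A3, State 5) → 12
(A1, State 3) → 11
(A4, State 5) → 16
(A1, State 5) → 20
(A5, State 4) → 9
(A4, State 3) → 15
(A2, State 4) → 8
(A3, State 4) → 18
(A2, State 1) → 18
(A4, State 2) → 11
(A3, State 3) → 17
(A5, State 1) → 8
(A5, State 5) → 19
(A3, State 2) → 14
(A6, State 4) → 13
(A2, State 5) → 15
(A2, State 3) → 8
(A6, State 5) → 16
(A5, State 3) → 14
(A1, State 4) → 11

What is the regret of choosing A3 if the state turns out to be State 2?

0

Best payoff under State 2 is 14.
Regret = 14 − 14 = 0.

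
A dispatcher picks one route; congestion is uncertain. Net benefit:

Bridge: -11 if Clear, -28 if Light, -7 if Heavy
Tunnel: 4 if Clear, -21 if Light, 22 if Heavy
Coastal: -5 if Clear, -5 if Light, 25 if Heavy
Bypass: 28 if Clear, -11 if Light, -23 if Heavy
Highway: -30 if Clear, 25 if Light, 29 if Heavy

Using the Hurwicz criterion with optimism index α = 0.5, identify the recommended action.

Coastal

Bridge: 0.5·(-7) + 0.5·(-28) = -17.5
Tunnel: 0.5·22 + 0.5·(-21) = 0.5
Coastal: 0.5·25 + 0.5·(-5) = 10
Bypass: 0.5·28 + 0.5·(-23) = 2.5
Highway: 0.5·29 + 0.5·(-30) = -0.5
Highest Hurwicz score = 10 → Coastal.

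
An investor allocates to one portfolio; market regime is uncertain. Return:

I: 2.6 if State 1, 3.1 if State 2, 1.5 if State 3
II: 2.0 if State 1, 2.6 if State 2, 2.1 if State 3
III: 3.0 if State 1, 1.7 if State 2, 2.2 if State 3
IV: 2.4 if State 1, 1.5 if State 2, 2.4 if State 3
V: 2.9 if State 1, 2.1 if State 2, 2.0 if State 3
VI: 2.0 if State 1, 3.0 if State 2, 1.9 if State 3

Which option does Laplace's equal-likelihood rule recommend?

I

Row averages: I=2.4, II=67/30, III=2.3, IV=2.1, V=7/3, VI=2.3
Highest average = 2.4 → I.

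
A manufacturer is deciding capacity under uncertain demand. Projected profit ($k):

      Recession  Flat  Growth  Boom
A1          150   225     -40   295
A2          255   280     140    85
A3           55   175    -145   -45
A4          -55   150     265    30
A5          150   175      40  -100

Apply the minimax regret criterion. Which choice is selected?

A2

Column bests: Recession=255, Flat=280, Growth=265, Boom=295.
A1 regrets: 105, 55, 305, 0 → max 305
A2 regrets: 0, 0, 125, 210 → max 210
A3 regrets: 200, 105, 410, 340 → max 410
A4 regrets: 310, 130, 0, 265 → max 310
A5 regrets: 105, 105, 225, 395 → max 395
Smallest max regret = 210 → A2.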